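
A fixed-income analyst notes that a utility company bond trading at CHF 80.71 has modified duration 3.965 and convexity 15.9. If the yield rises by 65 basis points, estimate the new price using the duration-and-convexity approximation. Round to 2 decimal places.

Duration effect: -D_mod·Δy = -3.965 × (+0.0065) = -0.0257725
Convexity effect: ½·C·(Δy)² = 0.5 × 15.9 × (0.0065)² = +0.0003358875
ΔP/P ≈ -0.0257725 + 0.0003358875 = -0.0254366125
New price ≈ 80.71 × (1 - 0.0254366125) = 78.657011005125.

CHF 78.66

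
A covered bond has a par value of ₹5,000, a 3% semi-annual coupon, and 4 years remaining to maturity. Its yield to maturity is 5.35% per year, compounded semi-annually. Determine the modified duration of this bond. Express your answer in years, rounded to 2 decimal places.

Periodic yield y = 0.02675. First find Macaulay duration:
  t   CF        PV=CF/(1+0.02675)^t    t·PV
  1        75.00        73.0460        73.0460
  2        75.00        71.1429       142.2859
  3        75.00        69.2895       207.8684
  4        75.00        67.4842       269.9370
  5        75.00        65.7261       328.6304
  6        75.00        64.0137       384.0823
  7        75.00        62.3460       436.4217
  8     5,075.00     4,108.8317    32,870.6537
  Σ                  4,581.8801    34,712.9253
P = 4,581.8801; Macaulay duration = 34,712.9253 / 4,581.8801 = 7.57613 half-year periods = 3.78807 years.
Modified duration = D_Mac / (1 + y) = 3.78807 / 1.02675 = 3.68937 years.

3.69 years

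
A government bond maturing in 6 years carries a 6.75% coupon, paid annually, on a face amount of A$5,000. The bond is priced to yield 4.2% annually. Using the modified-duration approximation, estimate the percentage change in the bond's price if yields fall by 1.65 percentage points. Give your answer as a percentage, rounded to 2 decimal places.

Periodic yield y = 0.042. Modified duration first:
  t   CF        PV=CF/(1+0.042)^t    t·PV
  1       337.50       323.8964       323.8964
  2       337.50       310.8410       621.6821
  3       337.50       298.3119       894.9358
  4       337.50       286.2878     1,145.1514
  5       337.50       274.7484     1,373.7420
  6     5,337.50     4,169.9570    25,019.7419
  Σ                  5,664.0425    29,379.1495
P = 5,664.0425; D_Mac = 5.18696 yrs; D_mod = 5.18696/(1+0.042) = 4.97789 yrs.
ΔP/P ≈ -D_mod · Δy = -4.97789 × (-0.0165) = +0.082135 = +8.2135%.

+8.21%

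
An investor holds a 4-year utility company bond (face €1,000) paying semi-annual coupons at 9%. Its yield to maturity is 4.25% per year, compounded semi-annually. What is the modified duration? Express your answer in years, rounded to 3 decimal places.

3.423 years

Periodic yield y = 0.02125. First find Macaulay duration:
  t   CF        PV=CF/(1+0.02125)^t    t·PV
  1        45.00        44.0636        44.0636
  2        45.00        43.1468        86.2936
  3        45.00        42.2490       126.7470
  4        45.00        41.3699       165.4795
  5        45.00        40.5091       202.5453
  6        45.00        39.6662       237.9969
  7        45.00        38.8408       271.8855
  8     1,045.00       883.2014     7,065.6110
  Σ                  1,173.0467     8,200.6224
P = 1,173.0467; Macaulay duration = 8,200.6224 / 1,173.0467 = 6.99087 half-year periods = 3.49544 years.
Modified duration = D_Mac / (1 + y) = 3.49544 / 1.02125 = 3.42270 years.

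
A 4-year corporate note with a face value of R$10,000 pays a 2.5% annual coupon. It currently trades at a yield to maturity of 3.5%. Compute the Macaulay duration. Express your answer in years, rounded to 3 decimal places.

Periodic yield y = 0.035. Discount each cash flow and weight by its year:
  t   CF        PV=CF/(1+0.035)^t    t·PV
  1       250.00       241.5459       241.5459
  2       250.00       233.3777       466.7554
  3       250.00       225.4857       676.4570
  4    10,250.00     8,932.2828    35,729.1313
  Σ                  9,632.6921    37,113.8896
Price P = Σ PV = 9,632.6921.
Macaulay duration = Σ(t·PV) / P = 37,113.8896 / 9,632.6921 = 3.85291 years.

3.853 years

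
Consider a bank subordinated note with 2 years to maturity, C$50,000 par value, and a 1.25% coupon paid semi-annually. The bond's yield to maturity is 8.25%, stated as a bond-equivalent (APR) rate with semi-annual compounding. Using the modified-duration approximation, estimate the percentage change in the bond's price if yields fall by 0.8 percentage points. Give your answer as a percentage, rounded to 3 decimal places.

+1.521%

Periodic yield y = 0.04125. Modified duration first:
  t   CF        PV=CF/(1+0.04125)^t    t·PV
  1       312.50       300.1200       300.1200
  2       312.50       288.2305       576.4611
  3       312.50       276.8120       830.4361
  4    50,312.50    42,801.1896   171,204.7585
  Σ                 43,666.3523   172,911.7758
P = 43,666.3523; D_Mac = 3.95984 half-year periods = 1.97992 yrs; D_mod = 1.97992/(1+0.04125) = 1.90148 yrs.
ΔP/P ≈ -D_mod · Δy = -1.90148 × (-0.008) = +0.015212 = +1.5212%.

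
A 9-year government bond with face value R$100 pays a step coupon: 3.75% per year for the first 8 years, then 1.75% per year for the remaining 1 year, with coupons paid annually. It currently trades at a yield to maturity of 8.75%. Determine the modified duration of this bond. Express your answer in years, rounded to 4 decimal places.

Periodic yield y = 0.0875. First find Macaulay duration:
  t   CF        PV=CF/(1+0.0875)^t    t·PV
  1         3.75         3.4483         3.4483
  2         3.75         3.1708         6.3417
  3         3.75         2.9157         8.7471
  4         3.75         2.6811        10.7244
  5         3.75         2.4654        12.3269
  6         3.75         2.2670        13.6021
  7         3.75         2.0846        14.5923
  8         3.75         1.9169        15.3351
  9       101.75        47.8268       430.4409
  Σ                     68.7766       515.5589
P = 68.7766; Macaulay duration = 515.5589 / 68.7766 = 7.49614 years.
Modified duration = D_Mac / (1 + y) = 7.49614 / 1.0875 = 6.89300 years.

6.8930 years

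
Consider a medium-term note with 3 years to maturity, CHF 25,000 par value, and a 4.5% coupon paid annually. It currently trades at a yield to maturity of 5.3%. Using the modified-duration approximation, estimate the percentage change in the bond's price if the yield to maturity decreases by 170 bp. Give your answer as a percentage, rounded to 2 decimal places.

+4.64%

Periodic yield y = 0.053. Modified duration first:
  t   CF        PV=CF/(1+0.053)^t    t·PV
  1     1,125.00     1,068.3761     1,068.3761
  2     1,125.00     1,014.6022     2,029.2043
  3    26,125.00    22,375.4195    67,126.2584
  Σ                 24,458.3977    70,223.8388
P = 24,458.3977; D_Mac = 2.87115 yrs; D_mod = 2.87115/(1+0.053) = 2.72664 yrs.
ΔP/P ≈ -D_mod · Δy = -2.72664 × (-0.017) = +0.046353 = +4.6353%.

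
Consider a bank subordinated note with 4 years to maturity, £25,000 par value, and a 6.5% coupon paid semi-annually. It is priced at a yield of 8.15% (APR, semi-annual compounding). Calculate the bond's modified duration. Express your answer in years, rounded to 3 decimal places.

3.432 years

Periodic yield y = 0.04075. First find Macaulay duration:
  t   CF        PV=CF/(1+0.04075)^t    t·PV
  1       812.50       780.6870       780.6870
  2       812.50       750.1196     1,500.2393
  3       812.50       720.7491     2,162.2473
  4       812.50       692.5286     2,770.1143
  5       812.50       665.4130     3,327.0649
  6       812.50       639.3591     3,836.1546
  7       812.50       614.3253     4,300.2774
  8    25,812.50    18,752.4801   150,019.8405
  Σ                 23,615.6618   168,696.6253
P = 23,615.6618; Macaulay duration = 168,696.6253 / 23,615.6618 = 7.14342 half-year periods = 3.57171 years.
Modified duration = D_Mac / (1 + y) = 3.57171 / 1.04075 = 3.43186 years.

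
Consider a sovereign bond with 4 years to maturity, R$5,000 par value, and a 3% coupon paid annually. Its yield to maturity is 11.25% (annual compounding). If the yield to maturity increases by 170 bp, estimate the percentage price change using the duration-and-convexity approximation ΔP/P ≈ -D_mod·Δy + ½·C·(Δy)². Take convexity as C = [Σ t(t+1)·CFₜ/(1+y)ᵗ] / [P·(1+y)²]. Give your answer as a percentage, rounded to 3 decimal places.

With y = 0.1125:
  t   CF        PV=CF/(1+0.1125)^t    t·PV        t(t+1)·PV
  1       150.00       134.8315       134.8315         269.6629
  2       150.00       121.1968       242.3936         727.1809
  3       150.00       108.9410       326.8229       1,307.2915
  4     5,150.00     3,362.0731    13,448.2924      67,241.4618
  Σ                  3,727.0423    14,152.3403      69,545.5971
P = 3,727.0423; D_Mac = 3.79720 yrs; D_mod = 3.41322 yrs; C = 15.07666.
Duration effect: -3.41322 × (+0.017) = -0.058025
Convexity effect: 0.5 × 15.07666 × (0.017)² = +0.0021786
ΔP/P ≈ -0.058025 + 0.0021786 = -0.055846 = -5.5846%.

-5.585%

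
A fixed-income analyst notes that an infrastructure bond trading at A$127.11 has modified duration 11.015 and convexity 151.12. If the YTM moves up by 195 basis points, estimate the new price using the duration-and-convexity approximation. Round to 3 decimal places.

Duration effect: -D_mod·Δy = -11.015 × (+0.0195) = -0.2147925
Convexity effect: ½·C·(Δy)² = 0.5 × 151.12 × (0.0195)² = +0.02873169
ΔP/P ≈ -0.2147925 + 0.02873169 = -0.18606081
New price ≈ 127.11 × (1 - 0.18606081) = 103.4598104409.

A$103.460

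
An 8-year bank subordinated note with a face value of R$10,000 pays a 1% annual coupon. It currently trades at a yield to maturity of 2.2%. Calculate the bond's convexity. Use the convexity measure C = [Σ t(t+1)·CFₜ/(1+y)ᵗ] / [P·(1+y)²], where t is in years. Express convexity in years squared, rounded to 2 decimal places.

With y = 0.022:
  t   CF        PV=CF/(1+0.022)^t    t·PV        t(t+1)·PV
  1       100.00        97.8474        97.8474         195.6947
  2       100.00        95.7411       191.4821         574.4463
  3       100.00        93.6801       281.0403       1,124.1611
  4       100.00        91.6635       366.6540       1,833.2699
  5       100.00        89.6903       448.4515       2,690.7093
  6       100.00        87.7596       526.5576       3,685.9031
  7       100.00        85.8704       601.0931       4,808.7451
  8    10,100.00     8,486.2185    67,889.7477     611,007.7289
  Σ                  9,128.4708    70,402.8737     625,920.6584
P = 9,128.4708.
Convexity = Σ t(t+1)·PV / [P·(1+y)²] = 625,920.6584 / (9,128.4708 × 1.044484) = 65.64769.

65.65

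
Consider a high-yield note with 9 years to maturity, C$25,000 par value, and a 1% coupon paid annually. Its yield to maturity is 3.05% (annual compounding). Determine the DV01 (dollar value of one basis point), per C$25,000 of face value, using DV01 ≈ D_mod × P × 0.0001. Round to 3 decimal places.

Periodic yield y = 0.0305.
  t   CF        PV=CF/(1+0.0305)^t    t·PV
  1       250.00       242.6007       242.6007
  2       250.00       235.4204       470.8407
  3       250.00       228.4526       685.3577
  4       250.00       221.6910       886.7639
  5       250.00       215.1295     1,075.6476
  6       250.00       208.7623     1,252.5737
  7       250.00       202.5835     1,418.0844
  8       250.00       196.5876     1,572.7005
  9    25,250.00    19,267.6797   173,409.1170
  Σ                 21,018.9071   181,013.6862
P = 21,018.9071; D_Mac = 8.61195 yrs; D_mod = 8.35706 yrs.
DV01 ≈ 8.35706 × 21,018.9071 × 0.0001 = 17.565617.

C$17.566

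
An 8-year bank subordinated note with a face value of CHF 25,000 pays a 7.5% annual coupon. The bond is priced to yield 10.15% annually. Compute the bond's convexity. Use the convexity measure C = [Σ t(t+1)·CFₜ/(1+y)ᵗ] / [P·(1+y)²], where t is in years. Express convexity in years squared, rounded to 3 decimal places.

41.432

With y = 0.1015:
  t   CF        PV=CF/(1+0.1015)^t    t·PV        t(t+1)·PV
  1     1,875.00     1,702.2242     1,702.2242       3,404.4485
  2     1,875.00     1,545.3693     3,090.7385       9,272.2156
  3     1,875.00     1,402.9680     4,208.9040      16,835.6161
  4     1,875.00     1,273.6886     5,094.7545      25,473.7723
  5     1,875.00     1,156.3219     5,781.6097      34,689.6581
  6     1,875.00     1,049.7703     6,298.6215      44,090.3507
  7     1,875.00       953.0370     6,671.2590      53,370.0720
  8    26,875.00    12,401.4498    99,211.5987     892,904.3885
  Σ                 21,484.8292   132,059.7102   1,080,040.5217
P = 21,484.8292.
Convexity = Σ t(t+1)·PV / [P·(1+y)²] = 1,080,040.5217 / (21,484.8292 × 1.213302) = 41.43231.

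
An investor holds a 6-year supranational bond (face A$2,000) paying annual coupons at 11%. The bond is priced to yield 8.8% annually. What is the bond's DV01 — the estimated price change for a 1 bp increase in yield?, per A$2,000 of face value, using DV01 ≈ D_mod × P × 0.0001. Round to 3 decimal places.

A$0.962

Periodic yield y = 0.088.
  t   CF        PV=CF/(1+0.088)^t    t·PV
  1       220.00       202.2059       202.2059
  2       220.00       185.8510       371.7020
  3       220.00       170.8189       512.4568
  4       220.00       157.0027       628.0108
  5       220.00       144.3039       721.5197
  6     2,220.00     1,338.3805     8,030.2830
  Σ                  2,198.5629    10,466.1782
P = 2,198.5629; D_Mac = 4.76046 yrs; D_mod = 4.37543 yrs.
DV01 ≈ 4.37543 × 2,198.5629 × 0.0001 = 0.961965.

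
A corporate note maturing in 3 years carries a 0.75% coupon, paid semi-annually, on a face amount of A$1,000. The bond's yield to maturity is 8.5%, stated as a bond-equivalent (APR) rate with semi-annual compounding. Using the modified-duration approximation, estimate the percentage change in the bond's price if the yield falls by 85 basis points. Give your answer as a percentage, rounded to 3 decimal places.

Periodic yield y = 0.0425. Modified duration first:
  t   CF        PV=CF/(1+0.0425)^t    t·PV
  1         3.75         3.5971         3.5971
  2         3.75         3.4505         6.9010
  3         3.75         3.3098         9.9294
  4         3.75         3.1749        12.6995
  5         3.75         3.0454        15.2272
  6     1,003.75       781.9323     4,691.5940
  Σ                    798.5101     4,739.9483
P = 798.5101; D_Mac = 5.93599 half-year periods = 2.96800 yrs; D_mod = 2.96800/(1+0.0425) = 2.84700 yrs.
ΔP/P ≈ -D_mod · Δy = -2.84700 × (-0.0085) = +0.024199 = +2.4199%.

+2.420%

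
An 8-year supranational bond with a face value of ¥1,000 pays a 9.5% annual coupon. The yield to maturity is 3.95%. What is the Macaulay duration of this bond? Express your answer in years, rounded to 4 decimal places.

6.2732 years

Periodic yield y = 0.0395. Discount each cash flow and weight by its year:
  t   CF        PV=CF/(1+0.0395)^t    t·PV
  1        95.00        91.3901        91.3901
  2        95.00        87.9174       175.8347
  3        95.00        84.5766       253.7297
  4        95.00        81.3628       325.4510
  5        95.00        78.2710       391.3552
  6        95.00        75.2968       451.7809
  7        95.00        72.4356       507.0493
  8     1,095.00       803.1898     6,425.5182
  Σ                  1,374.4400     8,622.1092
Price P = Σ PV = 1,374.4400.
Macaulay duration = Σ(t·PV) / P = 8,622.1092 / 1,374.4400 = 6.27318 years.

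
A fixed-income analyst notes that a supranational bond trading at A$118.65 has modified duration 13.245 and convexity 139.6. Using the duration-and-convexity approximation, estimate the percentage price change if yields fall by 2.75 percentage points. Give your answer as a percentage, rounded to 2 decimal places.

Duration effect: -D_mod·Δy = -13.245 × (-0.0275) = +0.3642375
Convexity effect: ½·C·(Δy)² = 0.5 × 139.6 × (-0.0275)² = +0.05278625
ΔP/P ≈ +0.3642375 + 0.05278625 = +0.41702375
= +41.702375%.

+41.70%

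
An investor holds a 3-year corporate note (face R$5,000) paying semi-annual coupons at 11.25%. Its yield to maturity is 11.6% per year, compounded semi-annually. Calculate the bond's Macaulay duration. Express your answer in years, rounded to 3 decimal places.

2.626 years

Periodic yield y = 0.058. Discount each cash flow and weight by its period:
  t   CF        PV=CF/(1+0.058)^t    t·PV
  1       281.25       265.8318       265.8318
  2       281.25       251.2588       502.5175
  3       281.25       237.4846       712.4539
  4       281.25       224.4656       897.8625
  5       281.25       212.1603     1,060.8017
  6     5,281.25     3,765.5006    22,593.0035
  Σ                  4,956.7017    26,032.4709
Price P = Σ PV = 4,956.7017.
Macaulay duration = Σ(t·PV) / P = 26,032.4709 / 4,956.7017 = 5.25197 half-year periods.
In years: 5.25197 / 2 = 2.62599 years.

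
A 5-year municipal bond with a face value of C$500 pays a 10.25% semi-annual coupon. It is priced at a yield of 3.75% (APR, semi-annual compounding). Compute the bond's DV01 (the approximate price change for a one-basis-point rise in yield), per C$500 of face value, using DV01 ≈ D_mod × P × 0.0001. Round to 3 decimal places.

Periodic yield y = 0.01875.
  t   CF        PV=CF/(1+0.01875)^t    t·PV
  1       25.625        25.1534        25.1534
  2       25.625        24.6904        49.3809
  3       25.625        24.2360        72.7080
  4       25.625        23.7899        95.1598
  5       25.625        23.3521       116.7605
  6       25.625        22.9223       137.5338
  7       25.625        22.5004       157.5029
  8       25.625        22.0863       176.6904
  9       25.625        21.6798       195.1182
  10     525.625       436.5156     4,365.1563
  Σ                    646.9263     5,391.1640
P = 646.9263; D_Mac = 8.33351 half-year periods = 4.16675 yrs; D_mod = 4.09006 yrs.
DV01 ≈ 4.09006 × 646.9263 × 0.0001 = 0.264597.

C$0.265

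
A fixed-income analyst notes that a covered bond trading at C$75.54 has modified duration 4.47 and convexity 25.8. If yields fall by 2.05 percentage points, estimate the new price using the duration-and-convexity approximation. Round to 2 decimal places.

C$82.87

Duration effect: -D_mod·Δy = -4.47 × (-0.0205) = +0.091635
Convexity effect: ½·C·(Δy)² = 0.5 × 25.8 × (-0.0205)² = +0.005421225
ΔP/P ≈ +0.091635 + 0.005421225 = +0.097056225
New price ≈ 75.54 × (1 + 0.097056225) = 82.8716272365.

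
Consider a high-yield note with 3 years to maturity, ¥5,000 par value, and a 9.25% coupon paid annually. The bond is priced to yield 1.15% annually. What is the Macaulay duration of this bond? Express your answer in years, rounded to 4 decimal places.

Periodic yield y = 0.0115. Discount each cash flow and weight by its year:
  t   CF        PV=CF/(1+0.0115)^t    t·PV
  1       462.50       457.2417       457.2417
  2       462.50       452.0432       904.0864
  3     5,462.50     5,278.2966    15,834.8897
  Σ                  6,187.5815    17,196.2179
Price P = Σ PV = 6,187.5815.
Macaulay duration = Σ(t·PV) / P = 17,196.2179 / 6,187.5815 = 2.77915 years.

2.7792 years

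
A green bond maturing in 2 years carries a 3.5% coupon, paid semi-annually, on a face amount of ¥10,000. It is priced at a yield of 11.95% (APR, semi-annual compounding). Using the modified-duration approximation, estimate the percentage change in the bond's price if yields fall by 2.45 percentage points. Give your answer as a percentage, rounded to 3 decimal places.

+4.495%

Periodic yield y = 0.05975. Modified duration first:
  t   CF        PV=CF/(1+0.05975)^t    t·PV
  1       175.00       165.1333       165.1333
  2       175.00       155.8229       311.6457
  3       175.00       147.0374       441.1122
  4    10,175.00     8,067.1609    32,268.6434
  Σ                  8,535.1544    33,186.5346
P = 8,535.1544; D_Mac = 3.88822 half-year periods = 1.94411 yrs; D_mod = 1.94411/(1+0.05975) = 1.83450 yrs.
ΔP/P ≈ -D_mod · Δy = -1.83450 × (-0.0245) = +0.044945 = +4.4945%.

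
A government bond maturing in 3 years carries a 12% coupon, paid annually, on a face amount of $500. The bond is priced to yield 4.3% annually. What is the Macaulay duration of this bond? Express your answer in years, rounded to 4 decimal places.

2.7192 years

Periodic yield y = 0.043. Discount each cash flow and weight by its year:
  t   CF        PV=CF/(1+0.043)^t    t·PV
  1        60.00        57.5264        57.5264
  2        60.00        55.1547       110.3094
  3       560.00       493.5545     1,480.6635
  Σ                    606.2356     1,648.4992
Price P = Σ PV = 606.2356.
Macaulay duration = Σ(t·PV) / P = 1,648.4992 / 606.2356 = 2.71924 years.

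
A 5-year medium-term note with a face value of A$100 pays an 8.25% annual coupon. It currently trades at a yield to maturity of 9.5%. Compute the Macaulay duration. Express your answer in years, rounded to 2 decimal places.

Periodic yield y = 0.095. Discount each cash flow and weight by its year:
  t   CF        PV=CF/(1+0.095)^t    t·PV
  1         8.25         7.5342         7.5342
  2         8.25         6.8806        13.7612
  3         8.25         6.2836        18.8509
  4         8.25         5.7385        22.9540
  5       108.25        68.7634       343.8170
  Σ                     95.2004       406.9173
Price P = Σ PV = 95.2004.
Macaulay duration = Σ(t·PV) / P = 406.9173 / 95.2004 = 4.27432 years.

4.27 years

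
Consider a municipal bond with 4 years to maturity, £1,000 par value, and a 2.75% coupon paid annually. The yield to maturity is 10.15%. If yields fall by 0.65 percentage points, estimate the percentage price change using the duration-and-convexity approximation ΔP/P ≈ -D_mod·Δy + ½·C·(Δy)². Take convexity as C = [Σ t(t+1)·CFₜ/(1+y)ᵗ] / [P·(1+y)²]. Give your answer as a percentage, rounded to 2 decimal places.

+2.28%

With y = 0.1015:
  t   CF        PV=CF/(1+0.1015)^t    t·PV        t(t+1)·PV
  1        27.50        24.9660        24.9660          49.9319
  2        27.50        22.6654        45.3308         135.9925
  3        27.50        20.5769        61.7306         246.9224
  4     1,027.50       697.9814     2,791.9254      13,959.6272
  Σ                    766.1896     2,923.9528      14,392.4740
P = 766.1896; D_Mac = 3.81623 yrs; D_mod = 3.46457 yrs; C = 15.48211.
Duration effect: -3.46457 × (-0.0065) = +0.022520
Convexity effect: 0.5 × 15.48211 × (-0.0065)² = +0.0003271
ΔP/P ≈ +0.022520 + 0.0003271 = +0.022847 = +2.2847%.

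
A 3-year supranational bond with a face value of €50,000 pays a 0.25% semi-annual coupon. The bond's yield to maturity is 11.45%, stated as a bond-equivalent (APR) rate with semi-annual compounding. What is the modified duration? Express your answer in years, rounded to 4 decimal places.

Periodic yield y = 0.05725. First find Macaulay duration:
  t   CF        PV=CF/(1+0.05725)^t    t·PV
  1        62.50        59.1156        59.1156
  2        62.50        55.9145       111.8290
  3        62.50        52.8868       158.6603
  4        62.50        50.0229       200.0918
  5        62.50        47.3142       236.5710
  6    50,062.50    35,846.4680   215,078.8080
  Σ                 36,111.7221   215,845.0758
P = 36,111.7221; Macaulay duration = 215,845.0758 / 36,111.7221 = 5.97715 half-year periods = 2.98857 years.
Modified duration = D_Mac / (1 + y) = 2.98857 / 1.05725 = 2.82674 years.

2.8267 years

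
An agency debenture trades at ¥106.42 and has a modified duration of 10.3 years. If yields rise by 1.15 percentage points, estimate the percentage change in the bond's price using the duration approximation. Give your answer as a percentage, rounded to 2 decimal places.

-11.85%

Duration approximation: ΔP/P ≈ -D_mod · Δy = -10.3 × (+0.0115) = -0.118450.
As a percentage: -11.8450%.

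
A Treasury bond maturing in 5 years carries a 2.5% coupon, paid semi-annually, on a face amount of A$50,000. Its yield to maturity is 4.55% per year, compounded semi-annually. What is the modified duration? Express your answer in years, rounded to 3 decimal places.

Periodic yield y = 0.02275. First find Macaulay duration:
  t   CF        PV=CF/(1+0.02275)^t    t·PV
  1       625.00       611.0975       611.0975
  2       625.00       597.5043     1,195.0086
  3       625.00       584.2135     1,752.6404
  4       625.00       571.2182     2,284.8729
  5       625.00       558.5121     2,792.5604
  6       625.00       546.0886     3,276.5314
  7       625.00       533.9414     3,737.5898
  8       625.00       522.0644     4,176.5155
  9       625.00       510.4517     4,594.0650
  10   50,625.00    40,426.8734   404,268.7341
  Σ                 45,461.9651   428,689.6157
P = 45,461.9651; Macaulay duration = 428,689.6157 / 45,461.9651 = 9.42963 half-year periods = 4.71482 years.
Modified duration = D_Mac / (1 + y) = 4.71482 / 1.02275 = 4.60994 years.

4.610 years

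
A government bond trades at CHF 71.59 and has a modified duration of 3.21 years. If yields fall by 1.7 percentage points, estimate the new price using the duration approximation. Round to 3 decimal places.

CHF 75.497

Duration approximation: ΔP/P ≈ -D_mod · Δy = -3.21 × (-0.017) = +0.054570.
New price ≈ 71.59 × (1 + 0.054570) = 75.4966663.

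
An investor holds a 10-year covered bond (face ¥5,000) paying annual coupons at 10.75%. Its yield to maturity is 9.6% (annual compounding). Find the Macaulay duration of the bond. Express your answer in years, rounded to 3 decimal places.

6.711 years

Periodic yield y = 0.096. Discount each cash flow and weight by its year:
  t   CF        PV=CF/(1+0.096)^t    t·PV
  1       537.50       490.4197       490.4197
  2       537.50       447.4632       894.9265
  3       537.50       408.2694     1,224.8081
  4       537.50       372.5086     1,490.0342
  5       537.50       339.8801     1,699.4003
  6       537.50       310.1096     1,860.6573
  7       537.50       282.9467     1,980.6267
  8       537.50       258.1630     2,065.3042
  9       537.50       235.5502     2,119.9518
  10    5,537.50     2,214.1559    22,141.5591
  Σ                  5,359.4663    35,967.6879
Price P = Σ PV = 5,359.4663.
Macaulay duration = Σ(t·PV) / P = 35,967.6879 / 5,359.4663 = 6.71106 years.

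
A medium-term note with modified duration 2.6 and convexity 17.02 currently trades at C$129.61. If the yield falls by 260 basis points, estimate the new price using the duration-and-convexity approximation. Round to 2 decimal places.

C$139.12

Duration effect: -D_mod·Δy = -2.6 × (-0.026) = +0.067600
Convexity effect: ½·C·(Δy)² = 0.5 × 17.02 × (-0.026)² = +0.00575276
ΔP/P ≈ +0.067600 + 0.00575276 = +0.07335276
New price ≈ 129.61 × (1 + 0.07335276) = 139.1172512236.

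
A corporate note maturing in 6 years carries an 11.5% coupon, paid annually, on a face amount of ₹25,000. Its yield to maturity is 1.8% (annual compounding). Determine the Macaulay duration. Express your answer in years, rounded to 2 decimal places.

Periodic yield y = 0.018. Discount each cash flow and weight by its year:
  t   CF        PV=CF/(1+0.018)^t    t·PV
  1     2,875.00     2,824.1650     2,824.1650
  2     2,875.00     2,774.2289     5,548.4578
  3     2,875.00     2,725.1757     8,175.5272
  4     2,875.00     2,676.9899    10,707.9597
  5     2,875.00     2,629.6561    13,148.2806
  6    27,875.00    25,045.4136   150,272.4816
  Σ                 38,675.6293   190,676.8720
Price P = Σ PV = 38,675.6293.
Macaulay duration = Σ(t·PV) / P = 190,676.8720 / 38,675.6293 = 4.93016 years.

4.93 years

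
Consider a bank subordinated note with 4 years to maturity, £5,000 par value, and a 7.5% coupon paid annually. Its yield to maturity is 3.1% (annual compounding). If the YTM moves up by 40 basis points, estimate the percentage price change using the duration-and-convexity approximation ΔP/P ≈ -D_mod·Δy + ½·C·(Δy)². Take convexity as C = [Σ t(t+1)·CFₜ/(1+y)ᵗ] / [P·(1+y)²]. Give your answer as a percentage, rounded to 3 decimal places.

-1.396%

With y = 0.031:
  t   CF        PV=CF/(1+0.031)^t    t·PV        t(t+1)·PV
  1       375.00       363.7245       363.7245         727.4491
  2       375.00       352.7881       705.5762       2,116.7286
  3       375.00       342.1805     1,026.5415       4,106.1661
  4     5,375.00     4,757.1167    19,028.4669      95,142.3344
  Σ                  5,815.8099    21,124.3092     102,092.6783
P = 5,815.8099; D_Mac = 3.63222 yrs; D_mod = 3.52301 yrs; C = 16.51456.
Duration effect: -3.52301 × (+0.004) = -0.014092
Convexity effect: 0.5 × 16.51456 × (0.004)² = +0.0001321
ΔP/P ≈ -0.014092 + 0.0001321 = -0.013960 = -1.3960%.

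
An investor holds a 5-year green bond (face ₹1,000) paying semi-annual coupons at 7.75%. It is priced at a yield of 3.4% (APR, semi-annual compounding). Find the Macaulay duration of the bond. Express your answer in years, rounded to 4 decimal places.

Periodic yield y = 0.017. Discount each cash flow and weight by its period:
  t   CF        PV=CF/(1+0.017)^t    t·PV
  1        38.75        38.1023        38.1023
  2        38.75        37.4654        74.9307
  3        38.75        36.8391       110.5173
  4        38.75        36.2233       144.8932
  5        38.75        35.6178       178.0889
  6        38.75        35.0224       210.1344
  7        38.75        34.4370       241.0588
  8        38.75        33.8613       270.8907
  9        38.75        33.2953       299.6578
  10    1,038.75       877.6099     8,776.0989
  Σ                  1,198.4737    10,344.3730
Price P = Σ PV = 1,198.4737.
Macaulay duration = Σ(t·PV) / P = 10,344.3730 / 1,198.4737 = 8.63129 half-year periods.
In years: 8.63129 / 2 = 4.31564 years.

4.3156 years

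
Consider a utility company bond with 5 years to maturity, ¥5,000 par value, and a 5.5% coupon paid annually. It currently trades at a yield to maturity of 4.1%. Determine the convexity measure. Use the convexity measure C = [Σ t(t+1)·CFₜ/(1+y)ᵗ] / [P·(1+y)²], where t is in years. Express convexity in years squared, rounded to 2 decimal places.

With y = 0.041:
  t   CF        PV=CF/(1+0.041)^t    t·PV        t(t+1)·PV
  1       275.00       264.1691       264.1691         528.3381
  2       275.00       253.7647       507.5294       1,522.5883
  3       275.00       243.7701       731.3104       2,925.2417
  4       275.00       234.1692       936.6768       4,683.3840
  5     5,275.00     4,314.8809    21,574.4047     129,446.4281
  Σ                  5,310.7541    24,014.0904     139,105.9802
P = 5,310.7541.
Convexity = Σ t(t+1)·PV / [P·(1+y)²] = 139,105.9802 / (5,310.7541 × 1.083681) = 24.17064.

24.17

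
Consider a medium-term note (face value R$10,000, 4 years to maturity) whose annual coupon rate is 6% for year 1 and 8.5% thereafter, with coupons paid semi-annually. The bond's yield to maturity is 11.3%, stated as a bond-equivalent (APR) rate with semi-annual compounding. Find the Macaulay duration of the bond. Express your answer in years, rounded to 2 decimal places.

3.51 years

Periodic yield y = 0.0565. Discount each cash flow and weight by its period:
  t   CF        PV=CF/(1+0.0565)^t    t·PV
  1       300.00       283.9565       283.9565
  2       300.00       268.7709       537.5418
  3       425.00       360.3964     1,081.1892
  4       425.00       341.1229     1,364.4918
  5       425.00       322.8802     1,614.4010
  6       425.00       305.6131     1,833.6784
  7       425.00       289.2694     2,024.8855
  8    10,425.00     6,716.1448    53,729.1586
  Σ                  8,888.1541    62,469.3027
Price P = Σ PV = 8,888.1541.
Macaulay duration = Σ(t·PV) / P = 62,469.3027 / 8,888.1541 = 7.02838 half-year periods.
In years: 7.02838 / 2 = 3.51419 years.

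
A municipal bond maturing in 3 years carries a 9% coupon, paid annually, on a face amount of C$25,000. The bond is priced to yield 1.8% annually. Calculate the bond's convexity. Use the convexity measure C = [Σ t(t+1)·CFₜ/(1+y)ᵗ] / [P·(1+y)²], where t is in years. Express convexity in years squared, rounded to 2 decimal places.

10.46

With y = 0.018:
  t   CF        PV=CF/(1+0.018)^t    t·PV        t(t+1)·PV
  1     2,250.00     2,210.2161     2,210.2161       4,420.4322
  2     2,250.00     2,171.1357     4,342.2713      13,026.8140
  3    27,250.00    25,829.9266    77,489.7799     309,959.1196
  Σ                 30,211.2784    84,042.2673     327,406.3658
P = 30,211.2784.
Convexity = Σ t(t+1)·PV / [P·(1+y)²] = 327,406.3658 / (30,211.2784 × 1.036324) = 10.45737.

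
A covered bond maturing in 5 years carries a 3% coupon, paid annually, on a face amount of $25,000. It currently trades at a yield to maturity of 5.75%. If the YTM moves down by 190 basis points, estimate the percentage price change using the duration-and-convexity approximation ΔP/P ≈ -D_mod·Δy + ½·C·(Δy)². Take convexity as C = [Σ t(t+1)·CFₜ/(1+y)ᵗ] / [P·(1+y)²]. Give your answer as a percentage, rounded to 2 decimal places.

+8.88%

With y = 0.0575:
  t   CF        PV=CF/(1+0.0575)^t    t·PV        t(t+1)·PV
  1       750.00       709.2199       709.2199       1,418.4397
  2       750.00       670.6571     1,341.3142       4,023.9425
  3       750.00       634.1911     1,902.5733       7,610.2931
  4       750.00       599.7079     2,398.8315      11,994.1577
  5    25,750.00    19,470.4215    97,352.1075     584,112.6448
  Σ                 22,084.1974   103,704.0463     609,159.4777
P = 22,084.1974; D_Mac = 4.69585 yrs; D_mod = 4.44052 yrs; C = 24.66543.
Duration effect: -4.44052 × (-0.019) = +0.084370
Convexity effect: 0.5 × 24.66543 × (-0.019)² = +0.0044521
ΔP/P ≈ +0.084370 + 0.0044521 = +0.088822 = +8.8822%.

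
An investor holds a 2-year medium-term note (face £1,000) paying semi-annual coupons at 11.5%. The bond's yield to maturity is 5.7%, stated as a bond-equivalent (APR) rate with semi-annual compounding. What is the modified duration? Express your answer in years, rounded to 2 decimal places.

Periodic yield y = 0.0285. First find Macaulay duration:
  t   CF        PV=CF/(1+0.0285)^t    t·PV
  1        57.50        55.9067        55.9067
  2        57.50        54.3575       108.7149
  3        57.50        52.8512       158.5536
  4     1,057.50       945.0683     3,780.2732
  Σ                  1,108.1836     4,103.4484
P = 1,108.1836; Macaulay duration = 4,103.4484 / 1,108.1836 = 3.70286 half-year periods = 1.85143 years.
Modified duration = D_Mac / (1 + y) = 1.85143 / 1.0285 = 1.80013 years.

1.80 years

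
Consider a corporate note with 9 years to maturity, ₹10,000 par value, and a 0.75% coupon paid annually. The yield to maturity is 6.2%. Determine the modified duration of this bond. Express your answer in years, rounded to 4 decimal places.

8.1434 years

Periodic yield y = 0.062. First find Macaulay duration:
  t   CF        PV=CF/(1+0.062)^t    t·PV
  1        75.00        70.6215        70.6215
  2        75.00        66.4986       132.9971
  3        75.00        62.6163       187.8490
  4        75.00        58.9608       235.8431
  5        75.00        55.5186       277.5931
  6        75.00        52.2774       313.6645
  7        75.00        49.2254       344.5781
  8        75.00        46.3516       370.8131
  9    10,075.00     5,863.0609    52,767.5480
  Σ                  6,325.1312    54,701.5076
P = 6,325.1312; Macaulay duration = 54,701.5076 / 6,325.1312 = 8.64828 years.
Modified duration = D_Mac / (1 + y) = 8.64828 / 1.062 = 8.14339 years.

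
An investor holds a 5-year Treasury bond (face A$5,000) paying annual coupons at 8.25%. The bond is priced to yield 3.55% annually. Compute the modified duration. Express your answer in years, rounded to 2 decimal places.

4.22 years

Periodic yield y = 0.0355. First find Macaulay duration:
  t   CF        PV=CF/(1+0.0355)^t    t·PV
  1       412.50       398.3583       398.3583
  2       412.50       384.7014       769.4028
  3       412.50       371.5127     1,114.5380
  4       412.50       358.7761     1,435.1045
  5     5,412.50     4,546.1880    22,730.9401
  Σ                  6,059.5365    26,448.3437
P = 6,059.5365; Macaulay duration = 26,448.3437 / 6,059.5365 = 4.36475 years.
Modified duration = D_Mac / (1 + y) = 4.36475 / 1.0355 = 4.21511 years.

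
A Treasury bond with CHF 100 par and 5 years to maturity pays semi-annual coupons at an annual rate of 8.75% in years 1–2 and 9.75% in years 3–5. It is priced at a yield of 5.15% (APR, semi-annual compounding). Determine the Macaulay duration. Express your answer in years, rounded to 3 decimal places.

4.213 years

Periodic yield y = 0.02575. Discount each cash flow and weight by its period:
  t   CF        PV=CF/(1+0.02575)^t    t·PV
  1        4.375         4.2652         4.2652
  2        4.375         4.1581         8.3162
  3        4.375         4.0537        12.1612
  4        4.375         3.9520        15.8078
  5        4.875         4.2931        21.4653
  6        4.875         4.1853        25.1117
  7        4.875         4.0802        28.5616
  8        4.875         3.9778        31.8224
  9        4.875         3.8779        34.9014
  10     104.875        81.3311       813.3111
  Σ                    118.1744       995.7239
Price P = Σ PV = 118.1744.
Macaulay duration = Σ(t·PV) / P = 995.7239 / 118.1744 = 8.42589 half-year periods.
In years: 8.42589 / 2 = 4.21294 years.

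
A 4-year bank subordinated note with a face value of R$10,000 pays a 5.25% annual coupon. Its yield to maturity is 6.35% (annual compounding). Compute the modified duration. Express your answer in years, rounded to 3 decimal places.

3.483 years

Periodic yield y = 0.0635. First find Macaulay duration:
  t   CF        PV=CF/(1+0.0635)^t    t·PV
  1       525.00       493.6530       493.6530
  2       525.00       464.1777       928.3555
  3       525.00       436.4624     1,309.3872
  4    10,525.00     8,227.5803    32,910.3210
  Σ                  9,621.8734    35,641.7167
P = 9,621.8734; Macaulay duration = 35,641.7167 / 9,621.8734 = 3.70424 years.
Modified duration = D_Mac / (1 + y) = 3.70424 / 1.0635 = 3.48306 years.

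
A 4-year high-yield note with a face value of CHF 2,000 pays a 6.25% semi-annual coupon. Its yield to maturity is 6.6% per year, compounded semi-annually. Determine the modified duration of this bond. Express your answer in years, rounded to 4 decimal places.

Periodic yield y = 0.033. First find Macaulay duration:
  t   CF        PV=CF/(1+0.033)^t    t·PV
  1        62.50        60.5034        60.5034
  2        62.50        58.5706       117.1411
  3        62.50        56.6995       170.0984
  4        62.50        54.8882       219.5527
  5        62.50        53.1347       265.6736
  6        62.50        51.4373       308.6237
  7        62.50        49.7941       348.5586
  8     2,062.50     1,590.7114    12,725.6910
  Σ                  1,975.7391    14,215.8425
P = 1,975.7391; Macaulay duration = 14,215.8425 / 1,975.7391 = 7.19520 half-year periods = 3.59760 years.
Modified duration = D_Mac / (1 + y) = 3.59760 / 1.033 = 3.48267 years.

3.4827 years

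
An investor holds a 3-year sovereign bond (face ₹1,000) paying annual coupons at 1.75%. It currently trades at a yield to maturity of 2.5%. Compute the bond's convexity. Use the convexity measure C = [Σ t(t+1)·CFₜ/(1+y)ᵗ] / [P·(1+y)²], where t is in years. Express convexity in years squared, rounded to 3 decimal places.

11.159

With y = 0.025:
  t   CF        PV=CF/(1+0.025)^t    t·PV        t(t+1)·PV
  1        17.50        17.0732        17.0732          34.1463
  2        17.50        16.6568        33.3135          99.9405
  3     1,017.50       944.8499     2,834.5497      11,338.1988
  Σ                    978.5798     2,884.9364      11,472.2857
P = 978.5798.
Convexity = Σ t(t+1)·PV / [P·(1+y)²] = 11,472.2857 / (978.5798 × 1.050625) = 11.15850.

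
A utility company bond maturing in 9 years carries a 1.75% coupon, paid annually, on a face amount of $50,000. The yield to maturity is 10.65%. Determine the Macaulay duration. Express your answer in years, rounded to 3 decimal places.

8.084 years

Periodic yield y = 0.1065. Discount each cash flow and weight by its year:
  t   CF        PV=CF/(1+0.1065)^t    t·PV
  1       875.00       790.7817       790.7817
  2       875.00       714.6694     1,429.3389
  3       875.00       645.8829     1,937.6488
  4       875.00       583.7171     2,334.8682
  5       875.00       527.5346     2,637.6731
  6       875.00       476.7597     2,860.5582
  7       875.00       430.8719     3,016.1030
  8       875.00       389.4007     3,115.2054
  9    50,875.00    20,461.6974   184,155.2766
  Σ                 25,021.3154   202,277.4540
Price P = Σ PV = 25,021.3154.
Macaulay duration = Σ(t·PV) / P = 202,277.4540 / 25,021.3154 = 8.08421 years.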